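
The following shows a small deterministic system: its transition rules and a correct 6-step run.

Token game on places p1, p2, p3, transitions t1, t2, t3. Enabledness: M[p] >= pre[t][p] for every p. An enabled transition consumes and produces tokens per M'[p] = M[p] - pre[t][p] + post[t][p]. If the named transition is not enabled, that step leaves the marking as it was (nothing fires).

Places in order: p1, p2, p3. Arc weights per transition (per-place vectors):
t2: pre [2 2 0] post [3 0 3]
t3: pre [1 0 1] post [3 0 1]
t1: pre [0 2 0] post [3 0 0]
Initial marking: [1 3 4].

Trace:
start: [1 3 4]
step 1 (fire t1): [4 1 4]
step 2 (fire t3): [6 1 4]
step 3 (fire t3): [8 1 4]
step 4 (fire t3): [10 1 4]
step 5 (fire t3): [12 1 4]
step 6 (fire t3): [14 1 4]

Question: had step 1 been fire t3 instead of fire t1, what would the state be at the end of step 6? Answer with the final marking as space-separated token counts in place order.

13 3 4

(re-executing from step 1 with the substitution; state before step 1: [1 3 4])
step 1 (fire t3): [3 3 4]
step 2 (fire t3): [5 3 4]
step 3 (fire t3): [7 3 4]
step 4 (fire t3): [9 3 4]
step 5 (fire t3): [11 3 4]
step 6 (fire t3): [13 3 4]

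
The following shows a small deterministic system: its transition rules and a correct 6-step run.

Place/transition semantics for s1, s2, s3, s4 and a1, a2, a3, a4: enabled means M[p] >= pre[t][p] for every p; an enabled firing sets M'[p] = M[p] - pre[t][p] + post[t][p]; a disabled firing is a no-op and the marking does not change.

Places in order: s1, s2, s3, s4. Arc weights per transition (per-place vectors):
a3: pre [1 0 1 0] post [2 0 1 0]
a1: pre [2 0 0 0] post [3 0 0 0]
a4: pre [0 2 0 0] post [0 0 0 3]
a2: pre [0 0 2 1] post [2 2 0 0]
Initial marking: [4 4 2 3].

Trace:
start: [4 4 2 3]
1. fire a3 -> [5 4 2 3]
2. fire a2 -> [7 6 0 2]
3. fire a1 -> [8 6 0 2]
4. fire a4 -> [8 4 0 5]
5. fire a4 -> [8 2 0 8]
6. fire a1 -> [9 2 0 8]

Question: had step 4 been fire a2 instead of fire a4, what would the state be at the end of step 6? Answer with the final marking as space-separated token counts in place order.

(re-executing from step 4 with the substitution; state before step 4: [8 6 0 2])
4. fire a2 -> [8 6 0 2]
5. fire a4 -> [8 4 0 5]
6. fire a1 -> [9 4 0 5]

9 4 0 5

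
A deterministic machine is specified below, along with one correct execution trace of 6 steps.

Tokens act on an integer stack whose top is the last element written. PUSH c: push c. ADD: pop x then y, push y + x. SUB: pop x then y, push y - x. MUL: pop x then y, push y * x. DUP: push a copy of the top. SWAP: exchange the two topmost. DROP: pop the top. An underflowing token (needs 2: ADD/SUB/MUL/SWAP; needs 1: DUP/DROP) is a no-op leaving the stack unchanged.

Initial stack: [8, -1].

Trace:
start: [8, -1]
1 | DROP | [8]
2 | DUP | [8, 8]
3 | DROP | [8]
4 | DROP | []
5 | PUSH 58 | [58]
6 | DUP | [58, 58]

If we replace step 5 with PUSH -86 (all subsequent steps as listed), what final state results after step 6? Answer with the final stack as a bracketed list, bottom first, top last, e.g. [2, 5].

[-86, -86]

(re-executing from step 5 with the substitution; state before step 5: [])
5 | PUSH -86 | [-86]
6 | DUP | [-86, -86]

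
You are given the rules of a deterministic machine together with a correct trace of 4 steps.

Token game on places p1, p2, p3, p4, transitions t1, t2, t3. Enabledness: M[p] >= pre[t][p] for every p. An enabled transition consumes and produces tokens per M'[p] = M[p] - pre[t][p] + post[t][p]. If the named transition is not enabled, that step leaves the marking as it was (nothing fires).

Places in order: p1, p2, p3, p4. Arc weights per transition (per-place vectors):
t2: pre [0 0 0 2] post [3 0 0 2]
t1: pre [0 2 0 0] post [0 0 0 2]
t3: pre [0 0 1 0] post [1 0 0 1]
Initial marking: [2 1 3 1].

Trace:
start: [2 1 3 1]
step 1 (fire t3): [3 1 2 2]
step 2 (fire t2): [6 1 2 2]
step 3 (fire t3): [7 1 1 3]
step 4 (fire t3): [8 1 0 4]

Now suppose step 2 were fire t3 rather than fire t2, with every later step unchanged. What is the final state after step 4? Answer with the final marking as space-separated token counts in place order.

5 1 0 4

(re-executing from step 2 with the substitution; state before step 2: [3 1 2 2])
step 2 (fire t3): [4 1 1 3]
step 3 (fire t3): [5 1 0 4]
step 4 (fire t3): [5 1 0 4]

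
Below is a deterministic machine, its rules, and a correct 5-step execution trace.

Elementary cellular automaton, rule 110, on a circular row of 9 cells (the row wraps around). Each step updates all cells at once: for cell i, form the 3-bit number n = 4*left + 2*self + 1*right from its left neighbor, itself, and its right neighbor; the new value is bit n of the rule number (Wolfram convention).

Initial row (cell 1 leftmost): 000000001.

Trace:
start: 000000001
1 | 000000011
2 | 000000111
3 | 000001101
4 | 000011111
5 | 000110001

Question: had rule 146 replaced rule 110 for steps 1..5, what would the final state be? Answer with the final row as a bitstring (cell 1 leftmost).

(re-executing steps 1..5 under rule 146; state before step 1: 000000001)
1 | 100000010
2 | 010000100
3 | 101001010
4 | 000110000
5 | 001001000

001001000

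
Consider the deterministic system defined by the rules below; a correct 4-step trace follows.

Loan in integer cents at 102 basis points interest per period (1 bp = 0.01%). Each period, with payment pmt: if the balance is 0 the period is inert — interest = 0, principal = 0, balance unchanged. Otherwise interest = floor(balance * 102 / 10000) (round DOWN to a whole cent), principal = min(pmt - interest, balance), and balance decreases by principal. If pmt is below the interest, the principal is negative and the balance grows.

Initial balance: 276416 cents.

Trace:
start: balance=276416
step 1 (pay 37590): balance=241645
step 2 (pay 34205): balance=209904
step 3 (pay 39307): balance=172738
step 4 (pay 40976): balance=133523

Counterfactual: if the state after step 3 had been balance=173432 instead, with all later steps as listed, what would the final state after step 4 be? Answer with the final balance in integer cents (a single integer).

134225

state after step 3 := balance=173432
step 4 (pay 40976): balance=134225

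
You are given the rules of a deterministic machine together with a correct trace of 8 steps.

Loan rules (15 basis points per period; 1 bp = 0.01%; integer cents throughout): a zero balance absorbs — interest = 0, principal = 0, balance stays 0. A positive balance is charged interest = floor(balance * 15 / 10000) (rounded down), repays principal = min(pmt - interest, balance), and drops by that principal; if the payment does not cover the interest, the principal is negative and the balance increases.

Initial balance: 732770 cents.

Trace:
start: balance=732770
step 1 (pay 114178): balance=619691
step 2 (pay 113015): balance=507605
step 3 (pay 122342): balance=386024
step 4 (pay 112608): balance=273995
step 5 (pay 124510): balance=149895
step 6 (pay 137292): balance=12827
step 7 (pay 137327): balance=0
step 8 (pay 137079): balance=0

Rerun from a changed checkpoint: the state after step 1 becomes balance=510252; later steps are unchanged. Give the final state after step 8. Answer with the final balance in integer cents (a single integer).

state after step 1 := balance=510252
step 2 (pay 113015): balance=398002
step 3 (pay 122342): balance=276257
step 4 (pay 112608): balance=164063
step 5 (pay 124510): balance=39799
step 6 (pay 137292): balance=0
step 7 (pay 137327): balance=0
step 8 (pay 137079): balance=0

0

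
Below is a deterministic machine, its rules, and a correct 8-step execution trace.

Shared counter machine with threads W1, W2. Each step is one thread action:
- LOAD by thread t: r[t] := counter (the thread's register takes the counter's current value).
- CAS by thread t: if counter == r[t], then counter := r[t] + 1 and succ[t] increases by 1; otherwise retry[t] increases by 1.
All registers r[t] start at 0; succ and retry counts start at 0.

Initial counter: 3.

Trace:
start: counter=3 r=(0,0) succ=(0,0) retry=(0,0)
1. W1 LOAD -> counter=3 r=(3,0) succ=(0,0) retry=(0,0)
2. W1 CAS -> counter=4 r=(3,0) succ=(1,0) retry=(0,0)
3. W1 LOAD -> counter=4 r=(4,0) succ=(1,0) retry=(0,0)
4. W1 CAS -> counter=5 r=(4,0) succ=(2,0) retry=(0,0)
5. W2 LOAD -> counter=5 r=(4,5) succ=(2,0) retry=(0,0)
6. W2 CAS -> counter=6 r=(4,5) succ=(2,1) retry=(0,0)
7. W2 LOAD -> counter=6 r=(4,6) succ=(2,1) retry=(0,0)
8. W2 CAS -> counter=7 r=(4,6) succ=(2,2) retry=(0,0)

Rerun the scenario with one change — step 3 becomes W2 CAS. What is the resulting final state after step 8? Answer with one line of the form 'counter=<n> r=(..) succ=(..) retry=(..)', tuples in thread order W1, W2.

(re-executing from step 3 with the substitution; state before step 3: counter=4 r=(3,0) succ=(1,0) retry=(0,0))
3. W2 CAS -> counter=4 r=(3,0) succ=(1,0) retry=(0,1)
4. W1 CAS -> counter=4 r=(3,0) succ=(1,0) retry=(1,1)
5. W2 LOAD -> counter=4 r=(3,4) succ=(1,0) retry=(1,1)
6. W2 CAS -> counter=5 r=(3,4) succ=(1,1) retry=(1,1)
7. W2 LOAD -> counter=5 r=(3,5) succ=(1,1) retry=(1,1)
8. W2 CAS -> counter=6 r=(3,5) succ=(1,2) retry=(1,1)

counter=6 r=(3,5) succ=(1,2) retry=(1,1)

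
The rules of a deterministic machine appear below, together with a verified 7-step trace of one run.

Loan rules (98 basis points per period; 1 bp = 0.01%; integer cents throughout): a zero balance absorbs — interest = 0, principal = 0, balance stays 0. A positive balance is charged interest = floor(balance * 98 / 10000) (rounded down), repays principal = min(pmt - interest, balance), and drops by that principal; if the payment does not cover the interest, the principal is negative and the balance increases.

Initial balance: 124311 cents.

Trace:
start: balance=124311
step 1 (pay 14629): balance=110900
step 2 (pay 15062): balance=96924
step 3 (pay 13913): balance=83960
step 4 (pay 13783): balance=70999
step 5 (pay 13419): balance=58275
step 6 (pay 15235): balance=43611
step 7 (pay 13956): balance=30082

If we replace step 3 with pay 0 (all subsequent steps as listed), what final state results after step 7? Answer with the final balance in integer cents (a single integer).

(re-executing from step 3 with the substitution; state before step 3: balance=96924)
step 3 (pay 0): balance=97873
step 4 (pay 13783): balance=85049
step 5 (pay 13419): balance=72463
step 6 (pay 15235): balance=57938
step 7 (pay 13956): balance=44549

44549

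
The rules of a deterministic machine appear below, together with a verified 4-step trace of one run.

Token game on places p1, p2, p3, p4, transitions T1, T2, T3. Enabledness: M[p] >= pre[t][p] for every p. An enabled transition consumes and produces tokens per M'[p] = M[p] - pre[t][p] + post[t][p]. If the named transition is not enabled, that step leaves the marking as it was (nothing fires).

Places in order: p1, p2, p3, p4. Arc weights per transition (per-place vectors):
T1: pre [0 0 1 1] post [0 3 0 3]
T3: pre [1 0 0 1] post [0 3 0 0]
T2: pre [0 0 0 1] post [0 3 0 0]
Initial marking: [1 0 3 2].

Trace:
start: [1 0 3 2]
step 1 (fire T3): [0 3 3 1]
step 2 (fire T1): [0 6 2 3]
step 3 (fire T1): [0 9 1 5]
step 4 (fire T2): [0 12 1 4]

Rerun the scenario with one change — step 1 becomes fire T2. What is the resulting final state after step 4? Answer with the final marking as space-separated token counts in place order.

1 12 1 4

(re-executing from step 1 with the substitution; state before step 1: [1 0 3 2])
step 1 (fire T2): [1 3 3 1]
step 2 (fire T1): [1 6 2 3]
step 3 (fire T1): [1 9 1 5]
step 4 (fire T2): [1 12 1 4]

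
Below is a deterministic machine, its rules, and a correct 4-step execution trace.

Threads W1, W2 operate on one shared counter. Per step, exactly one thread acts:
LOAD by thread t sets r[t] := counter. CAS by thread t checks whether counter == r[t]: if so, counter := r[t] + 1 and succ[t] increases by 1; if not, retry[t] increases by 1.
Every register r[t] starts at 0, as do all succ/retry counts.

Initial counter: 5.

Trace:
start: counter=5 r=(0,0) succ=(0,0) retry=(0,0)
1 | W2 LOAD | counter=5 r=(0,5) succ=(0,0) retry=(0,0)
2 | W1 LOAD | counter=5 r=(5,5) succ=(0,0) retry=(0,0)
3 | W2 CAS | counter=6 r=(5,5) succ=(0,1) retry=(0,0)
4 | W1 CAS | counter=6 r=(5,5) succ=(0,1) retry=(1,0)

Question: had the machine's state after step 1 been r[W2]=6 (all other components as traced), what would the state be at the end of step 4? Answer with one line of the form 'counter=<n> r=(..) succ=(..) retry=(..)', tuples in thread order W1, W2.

state after step 1 := counter=5 r=(0,6) succ=(0,0) retry=(0,0)
2 | W1 LOAD | counter=5 r=(5,6) succ=(0,0) retry=(0,0)
3 | W2 CAS | counter=5 r=(5,6) succ=(0,0) retry=(0,1)
4 | W1 CAS | counter=6 r=(5,6) succ=(1,0) retry=(0,1)

counter=6 r=(5,6) succ=(1,0) retry=(0,1)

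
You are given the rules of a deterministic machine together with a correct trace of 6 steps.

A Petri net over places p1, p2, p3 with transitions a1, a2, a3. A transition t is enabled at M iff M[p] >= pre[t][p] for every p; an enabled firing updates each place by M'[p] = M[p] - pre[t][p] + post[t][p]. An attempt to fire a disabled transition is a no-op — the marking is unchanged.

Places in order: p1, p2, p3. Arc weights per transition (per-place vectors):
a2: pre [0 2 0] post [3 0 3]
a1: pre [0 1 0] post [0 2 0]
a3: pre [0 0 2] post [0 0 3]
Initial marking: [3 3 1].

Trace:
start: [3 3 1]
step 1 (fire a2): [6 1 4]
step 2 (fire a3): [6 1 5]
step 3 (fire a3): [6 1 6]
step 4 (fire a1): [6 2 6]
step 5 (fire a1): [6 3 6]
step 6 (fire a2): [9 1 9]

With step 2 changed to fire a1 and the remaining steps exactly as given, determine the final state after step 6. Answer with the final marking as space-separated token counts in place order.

(re-executing from step 2 with the substitution; state before step 2: [6 1 4])
step 2 (fire a1): [6 2 4]
step 3 (fire a3): [6 2 5]
step 4 (fire a1): [6 3 5]
step 5 (fire a1): [6 4 5]
step 6 (fire a2): [9 2 8]

9 2 8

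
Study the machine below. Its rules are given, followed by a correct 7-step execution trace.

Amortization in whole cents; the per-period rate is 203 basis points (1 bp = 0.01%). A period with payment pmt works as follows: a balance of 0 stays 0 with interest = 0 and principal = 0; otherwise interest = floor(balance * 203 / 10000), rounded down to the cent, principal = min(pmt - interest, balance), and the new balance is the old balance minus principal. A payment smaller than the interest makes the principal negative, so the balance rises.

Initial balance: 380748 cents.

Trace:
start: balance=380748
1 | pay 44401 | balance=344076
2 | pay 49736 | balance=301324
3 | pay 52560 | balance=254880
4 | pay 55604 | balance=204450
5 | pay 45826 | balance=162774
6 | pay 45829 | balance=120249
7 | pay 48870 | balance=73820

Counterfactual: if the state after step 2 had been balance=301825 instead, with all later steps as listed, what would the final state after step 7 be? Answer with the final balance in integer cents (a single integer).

74374

state after step 2 := balance=301825
3 | pay 52560 | balance=255392
4 | pay 55604 | balance=204972
5 | pay 45826 | balance=163306
6 | pay 45829 | balance=120792
7 | pay 48870 | balance=74374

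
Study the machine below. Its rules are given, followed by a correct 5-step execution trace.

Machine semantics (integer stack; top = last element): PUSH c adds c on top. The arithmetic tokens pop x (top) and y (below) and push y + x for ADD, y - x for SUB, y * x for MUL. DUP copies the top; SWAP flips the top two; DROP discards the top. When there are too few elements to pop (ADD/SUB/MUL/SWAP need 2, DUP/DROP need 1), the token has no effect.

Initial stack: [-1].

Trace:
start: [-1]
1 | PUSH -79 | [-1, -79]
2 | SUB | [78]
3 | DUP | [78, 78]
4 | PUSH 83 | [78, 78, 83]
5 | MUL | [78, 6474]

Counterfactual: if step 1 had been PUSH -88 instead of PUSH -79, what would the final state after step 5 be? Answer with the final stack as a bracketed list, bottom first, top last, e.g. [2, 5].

(re-executing from step 1 with the substitution; state before step 1: [-1])
1 | PUSH -88 | [-1, -88]
2 | SUB | [87]
3 | DUP | [87, 87]
4 | PUSH 83 | [87, 87, 83]
5 | MUL | [87, 7221]

[87, 7221]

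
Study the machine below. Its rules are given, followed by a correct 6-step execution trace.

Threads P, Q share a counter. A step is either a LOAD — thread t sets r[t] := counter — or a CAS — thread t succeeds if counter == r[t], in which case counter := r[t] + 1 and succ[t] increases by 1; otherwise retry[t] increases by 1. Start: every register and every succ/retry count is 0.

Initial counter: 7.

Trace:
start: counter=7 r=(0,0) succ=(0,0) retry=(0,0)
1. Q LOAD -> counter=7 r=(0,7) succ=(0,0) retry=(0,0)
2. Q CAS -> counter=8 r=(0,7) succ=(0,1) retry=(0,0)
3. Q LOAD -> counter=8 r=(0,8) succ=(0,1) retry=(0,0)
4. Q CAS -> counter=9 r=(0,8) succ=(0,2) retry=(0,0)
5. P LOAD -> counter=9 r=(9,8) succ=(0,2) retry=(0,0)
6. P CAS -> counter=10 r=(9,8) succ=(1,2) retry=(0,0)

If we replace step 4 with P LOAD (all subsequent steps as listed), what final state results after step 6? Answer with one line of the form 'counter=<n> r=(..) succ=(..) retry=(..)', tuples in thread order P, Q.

(re-executing from step 4 with the substitution; state before step 4: counter=8 r=(0,8) succ=(0,1) retry=(0,0))
4. P LOAD -> counter=8 r=(8,8) succ=(0,1) retry=(0,0)
5. P LOAD -> counter=8 r=(8,8) succ=(0,1) retry=(0,0)
6. P CAS -> counter=9 r=(8,8) succ=(1,1) retry=(0,0)

counter=9 r=(8,8) succ=(1,1) retry=(0,0)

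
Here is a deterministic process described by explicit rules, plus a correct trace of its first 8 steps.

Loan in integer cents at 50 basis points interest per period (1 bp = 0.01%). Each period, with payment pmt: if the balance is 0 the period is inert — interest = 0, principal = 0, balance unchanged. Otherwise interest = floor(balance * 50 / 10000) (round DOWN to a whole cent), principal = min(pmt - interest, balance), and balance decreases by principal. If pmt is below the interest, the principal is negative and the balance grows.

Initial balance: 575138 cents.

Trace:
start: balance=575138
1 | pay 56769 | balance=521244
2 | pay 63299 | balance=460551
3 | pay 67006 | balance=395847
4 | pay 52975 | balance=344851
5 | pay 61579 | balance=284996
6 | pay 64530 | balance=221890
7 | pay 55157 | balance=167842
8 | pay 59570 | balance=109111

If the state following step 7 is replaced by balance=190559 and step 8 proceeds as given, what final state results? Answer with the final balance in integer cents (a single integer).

131941

state after step 7 := balance=190559
8 | pay 59570 | balance=131941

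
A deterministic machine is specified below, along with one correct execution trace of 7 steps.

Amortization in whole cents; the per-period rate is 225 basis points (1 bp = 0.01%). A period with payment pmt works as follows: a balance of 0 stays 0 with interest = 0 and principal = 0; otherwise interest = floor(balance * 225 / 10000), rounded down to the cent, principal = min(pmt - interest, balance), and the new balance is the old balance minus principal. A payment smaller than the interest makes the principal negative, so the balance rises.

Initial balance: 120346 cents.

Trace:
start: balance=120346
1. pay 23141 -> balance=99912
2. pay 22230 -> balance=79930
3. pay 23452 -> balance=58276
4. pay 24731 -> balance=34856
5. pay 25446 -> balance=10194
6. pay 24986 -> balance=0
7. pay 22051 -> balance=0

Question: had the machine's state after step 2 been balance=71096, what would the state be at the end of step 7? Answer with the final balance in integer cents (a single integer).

state after step 2 := balance=71096
3. pay 23452 -> balance=49243
4. pay 24731 -> balance=25619
5. pay 25446 -> balance=749
6. pay 24986 -> balance=0
7. pay 22051 -> balance=0

0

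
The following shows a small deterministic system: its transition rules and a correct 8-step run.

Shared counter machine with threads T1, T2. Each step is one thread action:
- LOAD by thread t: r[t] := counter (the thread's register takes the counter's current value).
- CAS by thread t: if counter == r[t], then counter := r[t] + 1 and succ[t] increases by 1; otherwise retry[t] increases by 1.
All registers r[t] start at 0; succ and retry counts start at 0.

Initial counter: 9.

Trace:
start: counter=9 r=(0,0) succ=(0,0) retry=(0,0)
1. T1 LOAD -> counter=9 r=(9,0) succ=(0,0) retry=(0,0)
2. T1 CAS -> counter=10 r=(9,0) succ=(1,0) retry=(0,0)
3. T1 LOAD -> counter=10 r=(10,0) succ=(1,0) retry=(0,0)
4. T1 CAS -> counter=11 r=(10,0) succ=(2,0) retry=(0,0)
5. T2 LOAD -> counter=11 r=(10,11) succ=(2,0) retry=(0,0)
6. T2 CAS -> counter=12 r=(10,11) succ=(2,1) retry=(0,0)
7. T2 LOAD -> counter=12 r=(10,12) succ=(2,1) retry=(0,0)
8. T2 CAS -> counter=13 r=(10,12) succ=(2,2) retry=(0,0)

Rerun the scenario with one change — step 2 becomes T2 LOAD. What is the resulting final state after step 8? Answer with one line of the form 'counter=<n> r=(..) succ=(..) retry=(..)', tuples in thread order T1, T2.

(re-executing from step 2 with the substitution; state before step 2: counter=9 r=(9,0) succ=(0,0) retry=(0,0))
2. T2 LOAD -> counter=9 r=(9,9) succ=(0,0) retry=(0,0)
3. T1 LOAD -> counter=9 r=(9,9) succ=(0,0) retry=(0,0)
4. T1 CAS -> counter=10 r=(9,9) succ=(1,0) retry=(0,0)
5. T2 LOAD -> counter=10 r=(9,10) succ=(1,0) retry=(0,0)
6. T2 CAS -> counter=11 r=(9,10) succ=(1,1) retry=(0,0)
7. T2 LOAD -> counter=11 r=(9,11) succ=(1,1) retry=(0,0)
8. T2 CAS -> counter=12 r=(9,11) succ=(1,2) retry=(0,0)

counter=12 r=(9,11) succ=(1,2) retry=(0,0)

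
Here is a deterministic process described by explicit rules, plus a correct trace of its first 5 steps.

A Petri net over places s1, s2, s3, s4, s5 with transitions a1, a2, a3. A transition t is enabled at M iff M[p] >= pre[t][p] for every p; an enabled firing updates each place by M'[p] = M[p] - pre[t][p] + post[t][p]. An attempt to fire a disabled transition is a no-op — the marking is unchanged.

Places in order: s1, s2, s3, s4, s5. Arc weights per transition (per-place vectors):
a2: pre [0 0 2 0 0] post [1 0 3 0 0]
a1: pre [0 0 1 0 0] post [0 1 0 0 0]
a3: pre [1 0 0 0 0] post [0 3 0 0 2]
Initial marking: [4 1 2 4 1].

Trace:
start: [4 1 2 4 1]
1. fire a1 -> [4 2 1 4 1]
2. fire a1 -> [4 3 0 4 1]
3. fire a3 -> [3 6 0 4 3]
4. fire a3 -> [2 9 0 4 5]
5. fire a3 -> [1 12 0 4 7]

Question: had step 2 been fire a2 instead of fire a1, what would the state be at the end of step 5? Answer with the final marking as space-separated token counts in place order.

1 11 1 4 7

(re-executing from step 2 with the substitution; state before step 2: [4 2 1 4 1])
2. fire a2 -> [4 2 1 4 1]
3. fire a3 -> [3 5 1 4 3]
4. fire a3 -> [2 8 1 4 5]
5. fire a3 -> [1 11 1 4 7]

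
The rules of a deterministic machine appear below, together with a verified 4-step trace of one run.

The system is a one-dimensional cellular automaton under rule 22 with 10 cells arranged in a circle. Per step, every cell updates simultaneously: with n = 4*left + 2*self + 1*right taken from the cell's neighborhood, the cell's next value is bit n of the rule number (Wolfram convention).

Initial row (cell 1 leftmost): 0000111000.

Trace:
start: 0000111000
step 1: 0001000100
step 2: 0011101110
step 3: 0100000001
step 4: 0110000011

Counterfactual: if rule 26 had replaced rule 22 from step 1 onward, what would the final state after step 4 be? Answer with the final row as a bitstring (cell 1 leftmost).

(re-executing steps 1..4 under rule 26; state before step 1: 0000111000)
step 1: 0001100100
step 2: 0011011010
step 3: 0110010001
step 4: 0101101010

0101101010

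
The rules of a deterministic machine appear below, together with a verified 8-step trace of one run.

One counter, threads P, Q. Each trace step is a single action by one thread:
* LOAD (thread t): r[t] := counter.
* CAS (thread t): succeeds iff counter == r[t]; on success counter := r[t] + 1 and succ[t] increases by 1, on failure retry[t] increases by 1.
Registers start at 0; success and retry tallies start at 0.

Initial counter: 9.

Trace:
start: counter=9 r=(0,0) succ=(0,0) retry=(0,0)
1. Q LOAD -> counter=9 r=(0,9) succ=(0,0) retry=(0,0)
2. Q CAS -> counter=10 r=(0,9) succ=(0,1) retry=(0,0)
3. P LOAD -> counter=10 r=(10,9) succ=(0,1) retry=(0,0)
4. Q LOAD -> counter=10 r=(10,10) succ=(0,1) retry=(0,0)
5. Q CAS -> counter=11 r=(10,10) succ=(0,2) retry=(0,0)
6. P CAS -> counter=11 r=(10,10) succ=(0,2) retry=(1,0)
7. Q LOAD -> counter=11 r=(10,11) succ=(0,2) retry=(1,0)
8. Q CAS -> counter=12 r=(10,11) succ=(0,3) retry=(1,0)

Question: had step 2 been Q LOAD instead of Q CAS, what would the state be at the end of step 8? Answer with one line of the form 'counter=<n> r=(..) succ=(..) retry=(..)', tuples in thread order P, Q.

counter=11 r=(9,10) succ=(0,2) retry=(1,0)

(re-executing from step 2 with the substitution; state before step 2: counter=9 r=(0,9) succ=(0,0) retry=(0,0))
2. Q LOAD -> counter=9 r=(0,9) succ=(0,0) retry=(0,0)
3. P LOAD -> counter=9 r=(9,9) succ=(0,0) retry=(0,0)
4. Q LOAD -> counter=9 r=(9,9) succ=(0,0) retry=(0,0)
5. Q CAS -> counter=10 r=(9,9) succ=(0,1) retry=(0,0)
6. P CAS -> counter=10 r=(9,9) succ=(0,1) retry=(1,0)
7. Q LOAD -> counter=10 r=(9,10) succ=(0,1) retry=(1,0)
8. Q CAS -> counter=11 r=(9,10) succ=(0,2) retry=(1,0)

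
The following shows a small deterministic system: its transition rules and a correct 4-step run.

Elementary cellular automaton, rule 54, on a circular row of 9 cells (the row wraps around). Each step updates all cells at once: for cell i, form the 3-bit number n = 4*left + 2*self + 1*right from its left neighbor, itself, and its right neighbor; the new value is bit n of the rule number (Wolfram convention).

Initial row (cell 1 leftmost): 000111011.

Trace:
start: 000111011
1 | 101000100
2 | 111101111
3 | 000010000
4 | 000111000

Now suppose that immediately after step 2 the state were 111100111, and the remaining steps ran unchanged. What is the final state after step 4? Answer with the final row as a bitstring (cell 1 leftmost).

000100100

state after step 2 := 111100111
3 | 000011000
4 | 000100100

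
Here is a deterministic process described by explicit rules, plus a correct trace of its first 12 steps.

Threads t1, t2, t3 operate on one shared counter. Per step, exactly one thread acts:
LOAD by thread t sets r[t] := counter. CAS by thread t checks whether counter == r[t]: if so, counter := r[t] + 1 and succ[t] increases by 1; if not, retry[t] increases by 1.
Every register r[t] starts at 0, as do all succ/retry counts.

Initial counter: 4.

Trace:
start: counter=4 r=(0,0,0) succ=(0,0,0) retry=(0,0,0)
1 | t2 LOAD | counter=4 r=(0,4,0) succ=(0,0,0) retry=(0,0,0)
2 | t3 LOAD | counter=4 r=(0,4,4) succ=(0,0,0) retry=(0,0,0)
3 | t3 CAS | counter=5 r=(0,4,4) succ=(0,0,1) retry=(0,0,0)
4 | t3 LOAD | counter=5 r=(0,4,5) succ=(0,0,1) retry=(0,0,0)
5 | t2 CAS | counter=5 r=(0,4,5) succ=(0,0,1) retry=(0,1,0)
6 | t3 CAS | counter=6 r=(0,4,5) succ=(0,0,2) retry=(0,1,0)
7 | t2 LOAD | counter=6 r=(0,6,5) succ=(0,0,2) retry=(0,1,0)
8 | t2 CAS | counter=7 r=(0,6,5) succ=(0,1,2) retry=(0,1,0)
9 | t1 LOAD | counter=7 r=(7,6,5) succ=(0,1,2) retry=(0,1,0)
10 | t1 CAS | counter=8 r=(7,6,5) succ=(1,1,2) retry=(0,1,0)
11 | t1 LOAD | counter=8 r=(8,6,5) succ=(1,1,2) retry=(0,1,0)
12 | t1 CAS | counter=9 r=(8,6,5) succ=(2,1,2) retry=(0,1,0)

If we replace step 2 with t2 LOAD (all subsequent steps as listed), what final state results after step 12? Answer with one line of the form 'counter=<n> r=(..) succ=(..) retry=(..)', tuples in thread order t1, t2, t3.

counter=8 r=(7,5,4) succ=(2,2,0) retry=(0,0,2)

(re-executing from step 2 with the substitution; state before step 2: counter=4 r=(0,4,0) succ=(0,0,0) retry=(0,0,0))
2 | t2 LOAD | counter=4 r=(0,4,0) succ=(0,0,0) retry=(0,0,0)
3 | t3 CAS | counter=4 r=(0,4,0) succ=(0,0,0) retry=(0,0,1)
4 | t3 LOAD | counter=4 r=(0,4,4) succ=(0,0,0) retry=(0,0,1)
5 | t2 CAS | counter=5 r=(0,4,4) succ=(0,1,0) retry=(0,0,1)
6 | t3 CAS | counter=5 r=(0,4,4) succ=(0,1,0) retry=(0,0,2)
7 | t2 LOAD | counter=5 r=(0,5,4) succ=(0,1,0) retry=(0,0,2)
8 | t2 CAS | counter=6 r=(0,5,4) succ=(0,2,0) retry=(0,0,2)
9 | t1 LOAD | counter=6 r=(6,5,4) succ=(0,2,0) retry=(0,0,2)
10 | t1 CAS | counter=7 r=(6,5,4) succ=(1,2,0) retry=(0,0,2)
11 | t1 LOAD | counter=7 r=(7,5,4) succ=(1,2,0) retry=(0,0,2)
12 | t1 CAS | counter=8 r=(7,5,4) succ=(2,2,0) retry=(0,0,2)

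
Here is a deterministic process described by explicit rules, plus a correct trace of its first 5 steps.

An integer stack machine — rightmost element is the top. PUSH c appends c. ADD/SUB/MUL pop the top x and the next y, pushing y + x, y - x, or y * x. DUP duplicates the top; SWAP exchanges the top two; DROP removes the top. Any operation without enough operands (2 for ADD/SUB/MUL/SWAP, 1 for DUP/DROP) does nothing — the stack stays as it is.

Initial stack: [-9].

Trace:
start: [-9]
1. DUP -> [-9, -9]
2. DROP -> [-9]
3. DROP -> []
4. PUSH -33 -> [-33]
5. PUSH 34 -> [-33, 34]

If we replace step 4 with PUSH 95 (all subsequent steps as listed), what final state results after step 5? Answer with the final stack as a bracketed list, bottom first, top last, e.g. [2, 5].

(re-executing from step 4 with the substitution; state before step 4: [])
4. PUSH 95 -> [95]
5. PUSH 34 -> [95, 34]

[95, 34]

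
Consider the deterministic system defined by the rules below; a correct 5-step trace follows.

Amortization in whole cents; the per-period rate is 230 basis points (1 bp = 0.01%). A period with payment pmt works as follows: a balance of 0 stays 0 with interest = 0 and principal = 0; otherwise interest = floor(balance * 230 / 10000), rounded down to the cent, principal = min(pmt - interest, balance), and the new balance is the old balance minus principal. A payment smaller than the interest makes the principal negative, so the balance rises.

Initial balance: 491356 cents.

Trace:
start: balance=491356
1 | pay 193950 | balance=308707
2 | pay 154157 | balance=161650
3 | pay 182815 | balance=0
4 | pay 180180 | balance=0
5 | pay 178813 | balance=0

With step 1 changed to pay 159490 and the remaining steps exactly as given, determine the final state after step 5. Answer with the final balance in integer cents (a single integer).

0

(re-executing from step 1 with the substitution; state before step 1: balance=491356)
1 | pay 159490 | balance=343167
2 | pay 154157 | balance=196902
3 | pay 182815 | balance=18615
4 | pay 180180 | balance=0
5 | pay 178813 | balance=0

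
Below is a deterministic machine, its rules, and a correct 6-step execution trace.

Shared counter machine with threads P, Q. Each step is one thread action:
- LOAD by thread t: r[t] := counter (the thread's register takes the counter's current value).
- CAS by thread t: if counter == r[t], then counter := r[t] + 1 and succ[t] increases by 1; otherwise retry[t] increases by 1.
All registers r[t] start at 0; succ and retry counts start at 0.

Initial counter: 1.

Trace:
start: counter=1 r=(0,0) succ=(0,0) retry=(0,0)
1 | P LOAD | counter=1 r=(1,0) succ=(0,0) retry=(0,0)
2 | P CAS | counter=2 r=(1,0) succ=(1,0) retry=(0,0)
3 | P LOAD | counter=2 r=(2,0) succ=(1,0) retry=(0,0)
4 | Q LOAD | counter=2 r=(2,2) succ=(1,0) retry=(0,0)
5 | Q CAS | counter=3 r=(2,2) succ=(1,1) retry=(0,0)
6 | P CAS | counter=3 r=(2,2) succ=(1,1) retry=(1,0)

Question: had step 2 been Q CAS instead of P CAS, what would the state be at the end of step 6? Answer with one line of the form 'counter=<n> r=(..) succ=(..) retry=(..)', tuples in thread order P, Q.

counter=2 r=(1,1) succ=(0,1) retry=(1,1)

(re-executing from step 2 with the substitution; state before step 2: counter=1 r=(1,0) succ=(0,0) retry=(0,0))
2 | Q CAS | counter=1 r=(1,0) succ=(0,0) retry=(0,1)
3 | P LOAD | counter=1 r=(1,0) succ=(0,0) retry=(0,1)
4 | Q LOAD | counter=1 r=(1,1) succ=(0,0) retry=(0,1)
5 | Q CAS | counter=2 r=(1,1) succ=(0,1) retry=(0,1)
6 | P CAS | counter=2 r=(1,1) succ=(0,1) retry=(1,1)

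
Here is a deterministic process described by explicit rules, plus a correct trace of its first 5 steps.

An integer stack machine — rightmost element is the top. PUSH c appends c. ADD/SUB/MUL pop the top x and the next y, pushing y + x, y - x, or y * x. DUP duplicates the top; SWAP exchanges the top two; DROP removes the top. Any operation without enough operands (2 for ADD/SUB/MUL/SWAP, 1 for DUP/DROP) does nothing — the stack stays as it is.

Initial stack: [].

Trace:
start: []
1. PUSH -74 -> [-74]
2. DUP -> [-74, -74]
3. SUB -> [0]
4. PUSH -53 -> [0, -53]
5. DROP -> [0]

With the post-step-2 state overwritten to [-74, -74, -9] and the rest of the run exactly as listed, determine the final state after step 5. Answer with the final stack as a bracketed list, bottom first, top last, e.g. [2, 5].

state after step 2 := [-74, -74, -9]
3. SUB -> [-74, -65]
4. PUSH -53 -> [-74, -65, -53]
5. DROP -> [-74, -65]

[-74, -65]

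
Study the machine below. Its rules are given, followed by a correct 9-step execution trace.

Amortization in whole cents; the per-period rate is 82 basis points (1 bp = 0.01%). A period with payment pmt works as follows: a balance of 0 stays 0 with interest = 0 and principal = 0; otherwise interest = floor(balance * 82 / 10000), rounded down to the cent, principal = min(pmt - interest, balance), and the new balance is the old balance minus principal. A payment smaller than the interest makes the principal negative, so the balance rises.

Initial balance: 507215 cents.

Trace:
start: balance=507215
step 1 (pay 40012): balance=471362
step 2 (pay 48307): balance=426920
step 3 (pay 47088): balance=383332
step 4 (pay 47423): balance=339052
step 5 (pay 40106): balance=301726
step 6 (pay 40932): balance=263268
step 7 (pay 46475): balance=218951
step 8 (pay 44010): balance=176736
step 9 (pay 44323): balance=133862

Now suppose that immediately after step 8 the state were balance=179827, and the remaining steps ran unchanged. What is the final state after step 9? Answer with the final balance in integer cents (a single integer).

state after step 8 := balance=179827
step 9 (pay 44323): balance=136978

136978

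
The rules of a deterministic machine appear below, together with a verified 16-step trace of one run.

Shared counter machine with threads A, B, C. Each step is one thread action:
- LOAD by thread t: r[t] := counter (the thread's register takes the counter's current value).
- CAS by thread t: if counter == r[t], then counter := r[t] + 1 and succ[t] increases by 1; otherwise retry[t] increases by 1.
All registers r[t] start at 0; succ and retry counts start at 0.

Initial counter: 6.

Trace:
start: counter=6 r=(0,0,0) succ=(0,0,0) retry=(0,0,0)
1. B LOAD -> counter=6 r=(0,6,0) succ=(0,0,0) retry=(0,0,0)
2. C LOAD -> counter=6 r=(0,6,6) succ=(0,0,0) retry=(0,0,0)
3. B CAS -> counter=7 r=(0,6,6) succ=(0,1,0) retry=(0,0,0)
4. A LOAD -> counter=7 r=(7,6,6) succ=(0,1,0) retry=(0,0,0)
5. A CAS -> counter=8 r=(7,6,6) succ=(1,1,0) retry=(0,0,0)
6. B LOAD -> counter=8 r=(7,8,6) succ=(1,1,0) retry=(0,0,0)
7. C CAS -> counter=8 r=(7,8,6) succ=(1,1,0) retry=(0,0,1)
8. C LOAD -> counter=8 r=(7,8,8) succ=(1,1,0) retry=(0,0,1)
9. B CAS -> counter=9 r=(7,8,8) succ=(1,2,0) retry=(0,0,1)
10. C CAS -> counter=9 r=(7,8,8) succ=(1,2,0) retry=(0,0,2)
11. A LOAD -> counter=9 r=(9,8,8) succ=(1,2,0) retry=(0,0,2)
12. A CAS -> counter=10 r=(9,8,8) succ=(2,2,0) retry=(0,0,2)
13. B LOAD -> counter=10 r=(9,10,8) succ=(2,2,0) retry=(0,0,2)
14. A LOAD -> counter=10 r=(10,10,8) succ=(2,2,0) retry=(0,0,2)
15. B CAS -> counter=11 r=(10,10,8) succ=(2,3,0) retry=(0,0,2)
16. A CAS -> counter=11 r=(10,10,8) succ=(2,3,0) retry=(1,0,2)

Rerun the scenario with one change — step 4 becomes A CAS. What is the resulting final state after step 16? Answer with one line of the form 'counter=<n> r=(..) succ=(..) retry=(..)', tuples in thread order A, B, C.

counter=10 r=(9,9,7) succ=(1,3,0) retry=(3,0,2)

(re-executing from step 4 with the substitution; state before step 4: counter=7 r=(0,6,6) succ=(0,1,0) retry=(0,0,0))
4. A CAS -> counter=7 r=(0,6,6) succ=(0,1,0) retry=(1,0,0)
5. A CAS -> counter=7 r=(0,6,6) succ=(0,1,0) retry=(2,0,0)
6. B LOAD -> counter=7 r=(0,7,6) succ=(0,1,0) retry=(2,0,0)
7. C CAS -> counter=7 r=(0,7,6) succ=(0,1,0) retry=(2,0,1)
8. C LOAD -> counter=7 r=(0,7,7) succ=(0,1,0) retry=(2,0,1)
9. B CAS -> counter=8 r=(0,7,7) succ=(0,2,0) retry=(2,0,1)
10. C CAS -> counter=8 r=(0,7,7) succ=(0,2,0) retry=(2,0,2)
11. A LOAD -> counter=8 r=(8,7,7) succ=(0,2,0) retry=(2,0,2)
12. A CAS -> counter=9 r=(8,7,7) succ=(1,2,0) retry=(2,0,2)
13. B LOAD -> counter=9 r=(8,9,7) succ=(1,2,0) retry=(2,0,2)
14. A LOAD -> counter=9 r=(9,9,7) succ=(1,2,0) retry=(2,0,2)
15. B CAS -> counter=10 r=(9,9,7) succ=(1,3,0) retry=(2,0,2)
16. A CAS -> counter=10 r=(9,9,7) succ=(1,3,0) retry=(3,0,2)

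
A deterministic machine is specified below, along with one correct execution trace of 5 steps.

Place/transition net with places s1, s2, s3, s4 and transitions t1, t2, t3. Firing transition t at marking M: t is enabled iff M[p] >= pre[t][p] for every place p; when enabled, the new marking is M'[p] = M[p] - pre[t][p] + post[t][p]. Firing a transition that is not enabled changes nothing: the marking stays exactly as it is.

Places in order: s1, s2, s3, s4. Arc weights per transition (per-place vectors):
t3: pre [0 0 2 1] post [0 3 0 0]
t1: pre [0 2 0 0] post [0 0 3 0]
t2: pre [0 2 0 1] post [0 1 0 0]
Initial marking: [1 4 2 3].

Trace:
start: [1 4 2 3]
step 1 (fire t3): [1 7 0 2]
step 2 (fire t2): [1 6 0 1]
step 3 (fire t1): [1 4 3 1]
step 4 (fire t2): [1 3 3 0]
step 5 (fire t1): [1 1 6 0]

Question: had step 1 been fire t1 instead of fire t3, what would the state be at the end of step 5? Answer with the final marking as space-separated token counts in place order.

1 1 5 2

(re-executing from step 1 with the substitution; state before step 1: [1 4 2 3])
step 1 (fire t1): [1 2 5 3]
step 2 (fire t2): [1 1 5 2]
step 3 (fire t1): [1 1 5 2]
step 4 (fire t2): [1 1 5 2]
step 5 (fire t1): [1 1 5 2]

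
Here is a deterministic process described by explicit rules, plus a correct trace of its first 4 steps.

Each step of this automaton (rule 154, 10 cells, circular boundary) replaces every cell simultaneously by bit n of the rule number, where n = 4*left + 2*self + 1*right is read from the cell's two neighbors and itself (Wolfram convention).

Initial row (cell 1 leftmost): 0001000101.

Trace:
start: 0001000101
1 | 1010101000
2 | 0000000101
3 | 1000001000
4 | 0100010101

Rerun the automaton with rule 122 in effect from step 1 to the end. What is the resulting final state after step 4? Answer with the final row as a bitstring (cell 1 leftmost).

0101010101

(re-executing steps 1..4 under rule 122; state before step 1: 0001000101)
1 | 1010101010
2 | 0101010101
3 | 1010101010
4 | 0101010101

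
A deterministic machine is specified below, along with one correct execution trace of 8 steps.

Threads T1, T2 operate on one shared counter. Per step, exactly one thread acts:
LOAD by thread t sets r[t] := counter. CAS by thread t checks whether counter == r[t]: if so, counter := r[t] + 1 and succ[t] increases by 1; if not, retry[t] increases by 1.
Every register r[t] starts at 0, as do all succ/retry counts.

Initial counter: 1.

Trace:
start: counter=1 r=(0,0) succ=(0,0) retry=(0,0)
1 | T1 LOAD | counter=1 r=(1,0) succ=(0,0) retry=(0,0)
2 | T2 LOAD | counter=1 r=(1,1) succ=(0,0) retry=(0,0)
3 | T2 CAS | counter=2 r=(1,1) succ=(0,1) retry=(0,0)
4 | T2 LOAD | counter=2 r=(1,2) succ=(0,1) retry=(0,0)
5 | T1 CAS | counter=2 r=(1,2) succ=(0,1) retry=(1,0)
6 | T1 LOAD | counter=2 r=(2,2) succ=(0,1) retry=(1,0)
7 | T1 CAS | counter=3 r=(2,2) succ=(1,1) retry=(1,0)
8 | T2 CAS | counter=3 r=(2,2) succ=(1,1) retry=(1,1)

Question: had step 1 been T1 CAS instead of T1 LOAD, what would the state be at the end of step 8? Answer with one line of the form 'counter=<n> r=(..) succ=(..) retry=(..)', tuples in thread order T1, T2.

counter=3 r=(2,2) succ=(1,1) retry=(2,1)

(re-executing from step 1 with the substitution; state before step 1: counter=1 r=(0,0) succ=(0,0) retry=(0,0))
1 | T1 CAS | counter=1 r=(0,0) succ=(0,0) retry=(1,0)
2 | T2 LOAD | counter=1 r=(0,1) succ=(0,0) retry=(1,0)
3 | T2 CAS | counter=2 r=(0,1) succ=(0,1) retry=(1,0)
4 | T2 LOAD | counter=2 r=(0,2) succ=(0,1) retry=(1,0)
5 | T1 CAS | counter=2 r=(0,2) succ=(0,1) retry=(2,0)
6 | T1 LOAD | counter=2 r=(2,2) succ=(0,1) retry=(2,0)
7 | T1 CAS | counter=3 r=(2,2) succ=(1,1) retry=(2,0)
8 | T2 CAS | counter=3 r=(2,2) succ=(1,1) retry=(2,1)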